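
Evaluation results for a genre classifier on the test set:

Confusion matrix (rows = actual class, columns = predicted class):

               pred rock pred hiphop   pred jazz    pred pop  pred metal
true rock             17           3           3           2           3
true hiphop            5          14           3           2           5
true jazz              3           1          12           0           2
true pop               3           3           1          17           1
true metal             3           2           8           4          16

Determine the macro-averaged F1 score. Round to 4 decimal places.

Per-class F1 score (2·TP/(2·TP+FP+FN)):
  rock: TP=17, FP=5+3+3+3=14, FN=3+3+2+3=11 → 34/59 = 0.57627
  hiphop: TP=14, FP=3+1+3+2=9, FN=5+3+2+5=15 → 28/52 = 0.53846
  jazz: TP=12, FP=3+3+1+8=15, FN=3+1+0+2=6 → 24/45 = 0.53333
  pop: TP=17, FP=2+2+0+4=8, FN=3+3+1+1=8 → 34/50 = 0.68000
  metal: TP=16, FP=3+5+2+1=11, FN=3+2+8+4=17 → 32/60 = 0.53333
Macro-F1 score = mean = (0.57627 + 0.53846 + 0.53333 + 0.68000 + 0.53333) / 5 = 0.5723

0.5723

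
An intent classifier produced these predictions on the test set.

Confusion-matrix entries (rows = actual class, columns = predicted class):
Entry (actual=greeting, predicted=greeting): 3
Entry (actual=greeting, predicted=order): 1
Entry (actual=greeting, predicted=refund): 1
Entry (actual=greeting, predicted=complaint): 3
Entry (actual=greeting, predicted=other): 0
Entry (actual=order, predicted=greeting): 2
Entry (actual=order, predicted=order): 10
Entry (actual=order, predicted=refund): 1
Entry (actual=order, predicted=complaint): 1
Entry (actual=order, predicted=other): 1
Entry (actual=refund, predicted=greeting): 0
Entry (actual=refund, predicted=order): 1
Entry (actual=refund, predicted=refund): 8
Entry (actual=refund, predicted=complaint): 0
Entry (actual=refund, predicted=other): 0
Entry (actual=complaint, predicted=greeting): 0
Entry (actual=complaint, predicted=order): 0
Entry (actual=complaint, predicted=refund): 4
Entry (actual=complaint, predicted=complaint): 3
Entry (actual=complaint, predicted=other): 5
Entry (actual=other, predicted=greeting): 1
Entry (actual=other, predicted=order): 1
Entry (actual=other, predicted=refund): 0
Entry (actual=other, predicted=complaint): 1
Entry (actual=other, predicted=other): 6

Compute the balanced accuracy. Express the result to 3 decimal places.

0.569

Balanced accuracy = mean of per-class recall.
  greeting: recall = 3/8 = 0.3750
  order: recall = 10/15 = 0.6667
  refund: recall = 8/9 = 0.8889
  complaint: recall = 3/12 = 0.2500
  other: recall = 6/9 = 0.6667
Mean = (0.3750 + 0.6667 + 0.8889 + 0.2500 + 0.6667) / 5 = 0.569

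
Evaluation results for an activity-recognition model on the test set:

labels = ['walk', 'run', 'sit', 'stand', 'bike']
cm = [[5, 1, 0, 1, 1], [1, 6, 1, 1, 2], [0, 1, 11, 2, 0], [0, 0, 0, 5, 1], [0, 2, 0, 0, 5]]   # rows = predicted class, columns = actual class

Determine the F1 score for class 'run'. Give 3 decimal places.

F1 score = 2·TP/(2·TP+FP+FN).
run: TP=6, FP=1+1+1+2=5, FN=1+1+0+2=4 → 12/21 = 0.5714

0.571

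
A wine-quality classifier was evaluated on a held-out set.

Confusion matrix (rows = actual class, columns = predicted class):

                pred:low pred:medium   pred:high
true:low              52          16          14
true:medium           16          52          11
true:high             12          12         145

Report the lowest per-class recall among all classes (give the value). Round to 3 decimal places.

0.634

Per-class recall (TP/(TP+FN)):
  low: TP=52, FN=16+14=30 → 52/82 = 0.6341
  medium: TP=52, FN=16+11=27 → 52/79 = 0.6582
  high: TP=145, FN=12+12=24 → 145/169 = 0.8580
Lowest is class 'low' with recall = 0.634.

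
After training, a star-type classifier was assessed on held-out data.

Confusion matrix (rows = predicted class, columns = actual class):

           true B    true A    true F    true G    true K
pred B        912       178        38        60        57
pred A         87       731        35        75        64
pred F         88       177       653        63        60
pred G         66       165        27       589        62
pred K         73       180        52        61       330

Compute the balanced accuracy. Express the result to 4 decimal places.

0.6673

Balanced accuracy = mean of per-class recall.
  B: recall = 912/1226 = 0.74388
  A: recall = 731/1431 = 0.51083
  F: recall = 653/805 = 0.81118
  G: recall = 589/848 = 0.69458
  K: recall = 330/573 = 0.57592
Mean = (0.74388 + 0.51083 + 0.81118 + 0.69458 + 0.57592) / 5 = 0.6673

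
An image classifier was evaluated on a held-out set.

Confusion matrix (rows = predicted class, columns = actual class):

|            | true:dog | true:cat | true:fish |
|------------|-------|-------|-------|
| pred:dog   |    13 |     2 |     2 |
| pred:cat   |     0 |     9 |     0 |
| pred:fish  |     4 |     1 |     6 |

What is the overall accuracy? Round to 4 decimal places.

0.7568

Accuracy = trace / total = (13+9+6=28) / 37 = 28/37 = 0.7568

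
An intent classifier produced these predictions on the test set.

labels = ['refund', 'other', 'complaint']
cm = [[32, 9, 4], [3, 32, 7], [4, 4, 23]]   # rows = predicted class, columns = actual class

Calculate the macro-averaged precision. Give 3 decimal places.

0.738

Per-class precision (TP/(TP+FP)):
  refund: TP=32, FP=9+4=13 → 32/45 = 0.7111
  other: TP=32, FP=3+7=10 → 32/42 = 0.7619
  complaint: TP=23, FP=4+4=8 → 23/31 = 0.7419
Macro-precision = mean = (0.7111 + 0.7619 + 0.7419) / 3 = 0.738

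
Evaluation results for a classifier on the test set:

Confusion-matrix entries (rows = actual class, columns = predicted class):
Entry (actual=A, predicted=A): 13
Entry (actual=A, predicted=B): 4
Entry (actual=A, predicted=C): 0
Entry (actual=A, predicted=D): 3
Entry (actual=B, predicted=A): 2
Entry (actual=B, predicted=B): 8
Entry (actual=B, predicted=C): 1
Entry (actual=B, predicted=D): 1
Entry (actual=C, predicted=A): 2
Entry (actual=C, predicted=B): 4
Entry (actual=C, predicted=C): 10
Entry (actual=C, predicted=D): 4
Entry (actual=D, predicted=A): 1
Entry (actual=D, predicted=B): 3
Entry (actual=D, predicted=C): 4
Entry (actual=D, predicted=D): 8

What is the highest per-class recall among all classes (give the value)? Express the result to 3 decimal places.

0.667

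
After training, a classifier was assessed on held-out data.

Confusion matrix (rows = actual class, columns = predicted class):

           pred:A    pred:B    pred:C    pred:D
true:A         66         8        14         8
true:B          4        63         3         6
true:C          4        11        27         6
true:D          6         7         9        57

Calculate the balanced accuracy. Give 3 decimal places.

0.700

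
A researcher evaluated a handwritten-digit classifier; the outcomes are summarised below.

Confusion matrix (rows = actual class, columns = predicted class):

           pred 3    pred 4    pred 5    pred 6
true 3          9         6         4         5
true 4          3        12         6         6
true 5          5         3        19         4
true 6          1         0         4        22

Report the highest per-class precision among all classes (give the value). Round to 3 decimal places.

Per-class precision (TP/(TP+FP)):
  3: TP=9, FP=3+5+1=9 → 9/18 = 0.5000
  4: TP=12, FP=6+3+0=9 → 12/21 = 0.5714
  5: TP=19, FP=4+6+4=14 → 19/33 = 0.5758
  6: TP=22, FP=5+6+4=15 → 22/37 = 0.5946
Highest is class '6' with precision = 0.595.

0.595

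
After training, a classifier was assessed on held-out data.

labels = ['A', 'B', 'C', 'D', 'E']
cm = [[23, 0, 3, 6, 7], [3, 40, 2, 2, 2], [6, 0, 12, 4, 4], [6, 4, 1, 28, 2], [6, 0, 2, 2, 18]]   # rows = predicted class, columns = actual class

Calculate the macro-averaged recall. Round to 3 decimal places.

Per-class recall (TP/(TP+FN)):
  A: TP=23, FN=3+6+6+6=21 → 23/44 = 0.5227
  B: TP=40, FN=0+0+4+0=4 → 40/44 = 0.9091
  C: TP=12, FN=3+2+1+2=8 → 12/20 = 0.6000
  D: TP=28, FN=6+2+4+2=14 → 28/42 = 0.6667
  E: TP=18, FN=7+2+4+2=15 → 18/33 = 0.5455
Macro-recall = mean = (0.5227 + 0.9091 + 0.6000 + 0.6667 + 0.5455) / 5 = 0.649

0.649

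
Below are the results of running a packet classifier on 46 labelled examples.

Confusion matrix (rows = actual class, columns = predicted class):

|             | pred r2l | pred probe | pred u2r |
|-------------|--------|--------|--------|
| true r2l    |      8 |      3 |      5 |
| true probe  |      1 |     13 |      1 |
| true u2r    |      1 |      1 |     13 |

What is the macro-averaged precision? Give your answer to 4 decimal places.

0.7496

Per-class precision (TP/(TP+FP)):
  r2l: TP=8, FP=1+1=2 → 8/10 = 0.80000
  probe: TP=13, FP=3+1=4 → 13/17 = 0.76471
  u2r: TP=13, FP=5+1=6 → 13/19 = 0.68421
Macro-precision = mean = (0.80000 + 0.76471 + 0.68421) / 3 = 0.7496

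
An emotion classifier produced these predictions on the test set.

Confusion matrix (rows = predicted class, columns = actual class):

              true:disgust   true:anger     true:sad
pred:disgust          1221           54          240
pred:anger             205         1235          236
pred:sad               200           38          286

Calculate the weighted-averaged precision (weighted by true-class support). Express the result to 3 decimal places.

0.728

Per-class precision (TP/(TP+FP)):
  disgust: TP=1221, FP=54+240=294 → 1221/1515 = 0.8059
  anger: TP=1235, FP=205+236=441 → 1235/1676 = 0.7369
  sad: TP=286, FP=200+38=238 → 286/524 = 0.5458
Weighted-precision = Σ (supportᵢ/N)·precisionᵢ with N=3715: (1626/3715)·0.8059 + (1327/3715)·0.7369 + (762/3715)·0.5458 = 0.728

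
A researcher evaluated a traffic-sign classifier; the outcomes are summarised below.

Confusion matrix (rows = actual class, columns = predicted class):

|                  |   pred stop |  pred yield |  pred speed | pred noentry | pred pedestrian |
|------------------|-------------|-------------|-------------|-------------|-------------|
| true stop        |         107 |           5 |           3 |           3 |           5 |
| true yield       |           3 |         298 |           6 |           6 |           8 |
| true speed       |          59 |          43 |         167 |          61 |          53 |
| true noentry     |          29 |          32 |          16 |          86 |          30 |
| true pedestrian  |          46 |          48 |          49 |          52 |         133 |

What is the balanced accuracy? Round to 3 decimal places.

0.617

Balanced accuracy = mean of per-class recall.
  stop: recall = 107/123 = 0.8699
  yield: recall = 298/321 = 0.9283
  speed: recall = 167/383 = 0.4360
  noentry: recall = 86/193 = 0.4456
  pedestrian: recall = 133/328 = 0.4055
Mean = (0.8699 + 0.9283 + 0.4360 + 0.4456 + 0.4055) / 5 = 0.617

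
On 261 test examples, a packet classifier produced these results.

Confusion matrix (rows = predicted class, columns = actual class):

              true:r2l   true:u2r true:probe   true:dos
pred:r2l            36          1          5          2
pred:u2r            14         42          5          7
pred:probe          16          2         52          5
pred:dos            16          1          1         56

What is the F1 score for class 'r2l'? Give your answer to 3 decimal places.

0.571

Treat 'r2l' as positive and all other classes as negative.
F1 score = 2·TP/(2·TP+FP+FN).
r2l: TP=36, FP=1+5+2=8, FN=14+16+16=46 → 72/126 = 0.5714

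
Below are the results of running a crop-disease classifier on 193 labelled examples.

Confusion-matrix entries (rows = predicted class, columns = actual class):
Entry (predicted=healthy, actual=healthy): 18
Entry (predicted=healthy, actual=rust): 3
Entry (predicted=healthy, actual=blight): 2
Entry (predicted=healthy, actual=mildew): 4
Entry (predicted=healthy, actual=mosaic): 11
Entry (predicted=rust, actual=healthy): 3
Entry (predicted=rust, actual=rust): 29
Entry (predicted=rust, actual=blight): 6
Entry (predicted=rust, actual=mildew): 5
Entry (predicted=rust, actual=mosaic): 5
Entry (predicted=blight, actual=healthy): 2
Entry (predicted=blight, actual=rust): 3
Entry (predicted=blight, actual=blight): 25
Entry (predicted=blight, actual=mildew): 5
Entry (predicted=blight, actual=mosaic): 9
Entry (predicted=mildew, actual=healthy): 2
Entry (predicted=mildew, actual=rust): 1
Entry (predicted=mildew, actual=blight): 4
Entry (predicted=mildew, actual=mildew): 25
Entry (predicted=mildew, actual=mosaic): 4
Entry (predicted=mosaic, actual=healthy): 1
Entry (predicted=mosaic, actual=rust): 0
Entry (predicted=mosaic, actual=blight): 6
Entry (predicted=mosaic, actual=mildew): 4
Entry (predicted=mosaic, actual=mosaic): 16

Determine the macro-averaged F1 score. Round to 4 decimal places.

0.5810

Per-class F1 score (2·TP/(2·TP+FP+FN)):
  healthy: TP=18, FP=3+2+4+11=20, FN=3+2+2+1=8 → 36/64 = 0.56250
  rust: TP=29, FP=3+6+5+5=19, FN=3+3+1+0=7 → 58/84 = 0.69048
  blight: TP=25, FP=2+3+5+9=19, FN=2+6+4+6=18 → 50/87 = 0.57471
  mildew: TP=25, FP=2+1+4+4=11, FN=4+5+5+4=18 → 50/79 = 0.63291
  mosaic: TP=16, FP=1+0+6+4=11, FN=11+5+9+4=29 → 32/72 = 0.44444
Macro-F1 score = mean = (0.56250 + 0.69048 + 0.57471 + 0.63291 + 0.44444) / 5 = 0.5810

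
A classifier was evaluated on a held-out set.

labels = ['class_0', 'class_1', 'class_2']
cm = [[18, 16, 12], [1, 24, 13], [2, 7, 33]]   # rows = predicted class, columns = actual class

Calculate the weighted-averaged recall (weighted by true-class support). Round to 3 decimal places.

0.595

Per-class recall (TP/(TP+FN)):
  class_0: TP=18, FN=1+2=3 → 18/21 = 0.8571
  class_1: TP=24, FN=16+7=23 → 24/47 = 0.5106
  class_2: TP=33, FN=12+13=25 → 33/58 = 0.5690
Weighted-recall = Σ (supportᵢ/N)·recallᵢ with N=126: (21/126)·0.8571 + (47/126)·0.5106 + (58/126)·0.5690 = 0.595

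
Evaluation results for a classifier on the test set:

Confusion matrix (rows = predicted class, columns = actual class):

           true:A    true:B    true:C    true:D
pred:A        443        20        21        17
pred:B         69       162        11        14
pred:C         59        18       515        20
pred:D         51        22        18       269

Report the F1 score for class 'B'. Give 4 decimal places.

F1 score = 2·TP/(2·TP+FP+FN).
B: TP=162, FP=69+11+14=94, FN=20+18+22=60 → 324/478 = 0.67782

0.6778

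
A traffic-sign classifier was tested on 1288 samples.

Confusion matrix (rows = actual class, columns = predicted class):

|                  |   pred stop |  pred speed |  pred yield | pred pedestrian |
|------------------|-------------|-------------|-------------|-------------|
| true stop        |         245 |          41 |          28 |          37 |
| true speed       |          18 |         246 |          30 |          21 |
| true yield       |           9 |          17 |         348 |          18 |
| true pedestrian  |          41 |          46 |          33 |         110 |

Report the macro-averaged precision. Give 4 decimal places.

0.7174

Per-class precision (TP/(TP+FP)):
  stop: TP=245, FP=18+9+41=68 → 245/313 = 0.78275
  speed: TP=246, FP=41+17+46=104 → 246/350 = 0.70286
  yield: TP=348, FP=28+30+33=91 → 348/439 = 0.79271
  pedestrian: TP=110, FP=37+21+18=76 → 110/186 = 0.59140
Macro-precision = mean = (0.78275 + 0.70286 + 0.79271 + 0.59140) / 4 = 0.7174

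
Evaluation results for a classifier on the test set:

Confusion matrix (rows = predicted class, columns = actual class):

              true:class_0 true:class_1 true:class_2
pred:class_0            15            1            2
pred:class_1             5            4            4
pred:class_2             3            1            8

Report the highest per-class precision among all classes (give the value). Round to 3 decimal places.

0.833

Per-class precision (TP/(TP+FP)):
  class_0: TP=15, FP=1+2=3 → 15/18 = 0.8333
  class_1: TP=4, FP=5+4=9 → 4/13 = 0.3077
  class_2: TP=8, FP=3+1=4 → 8/12 = 0.6667
Highest is class 'class_0' with precision = 0.833.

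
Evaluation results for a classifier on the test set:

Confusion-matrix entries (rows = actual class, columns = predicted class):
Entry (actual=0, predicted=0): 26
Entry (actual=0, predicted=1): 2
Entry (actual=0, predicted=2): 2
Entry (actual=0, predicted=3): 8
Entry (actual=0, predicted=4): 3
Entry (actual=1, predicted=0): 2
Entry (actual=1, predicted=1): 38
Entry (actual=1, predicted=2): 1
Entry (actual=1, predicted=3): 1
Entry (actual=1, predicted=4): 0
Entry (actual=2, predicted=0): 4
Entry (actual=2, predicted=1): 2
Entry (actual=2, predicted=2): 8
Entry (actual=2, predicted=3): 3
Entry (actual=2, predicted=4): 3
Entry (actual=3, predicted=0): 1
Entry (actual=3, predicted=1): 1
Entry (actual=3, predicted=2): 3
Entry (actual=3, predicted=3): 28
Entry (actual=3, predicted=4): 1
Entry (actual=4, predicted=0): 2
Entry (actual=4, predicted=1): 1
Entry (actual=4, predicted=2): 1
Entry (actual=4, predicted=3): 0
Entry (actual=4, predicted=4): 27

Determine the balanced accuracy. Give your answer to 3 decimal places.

Balanced accuracy = mean of per-class recall.
  0: recall = 26/41 = 0.6341
  1: recall = 38/42 = 0.9048
  2: recall = 8/20 = 0.4000
  3: recall = 28/34 = 0.8235
  4: recall = 27/31 = 0.8710
Mean = (0.6341 + 0.9048 + 0.4000 + 0.8235 + 0.8710) / 5 = 0.727

0.727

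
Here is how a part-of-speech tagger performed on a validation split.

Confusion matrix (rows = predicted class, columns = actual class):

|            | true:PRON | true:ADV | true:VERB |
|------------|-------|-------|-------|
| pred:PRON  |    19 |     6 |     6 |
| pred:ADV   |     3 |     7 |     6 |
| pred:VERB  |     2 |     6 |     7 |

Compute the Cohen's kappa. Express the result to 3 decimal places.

0.284

Observed agreement pₒ = trace/N = 33/62 = 0.5323
Expected agreement pₑ = Σ (rowᵢ·colᵢ)/N² = (24·31 + 19·16 + 19·15)/62² = 0.3468
κ = (pₒ − pₑ)/(1 − pₑ) = (0.5323 − 0.3468)/(1 − 0.3468) = 0.284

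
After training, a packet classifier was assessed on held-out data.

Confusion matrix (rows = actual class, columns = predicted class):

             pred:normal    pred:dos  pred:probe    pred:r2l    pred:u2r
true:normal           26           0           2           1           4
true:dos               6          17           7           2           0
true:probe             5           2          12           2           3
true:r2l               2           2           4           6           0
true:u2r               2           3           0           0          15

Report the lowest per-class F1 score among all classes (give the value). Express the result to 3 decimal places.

0.480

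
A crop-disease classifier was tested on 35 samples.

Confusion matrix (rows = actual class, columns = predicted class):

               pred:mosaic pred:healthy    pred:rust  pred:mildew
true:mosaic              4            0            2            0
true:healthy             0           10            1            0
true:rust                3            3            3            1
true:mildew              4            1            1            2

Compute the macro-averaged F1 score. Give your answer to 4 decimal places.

0.4968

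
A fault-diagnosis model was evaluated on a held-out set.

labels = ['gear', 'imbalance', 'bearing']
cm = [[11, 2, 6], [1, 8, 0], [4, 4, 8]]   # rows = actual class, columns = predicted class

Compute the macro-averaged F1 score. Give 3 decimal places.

0.619

Per-class F1 score (2·TP/(2·TP+FP+FN)):
  gear: TP=11, FP=1+4=5, FN=2+6=8 → 22/35 = 0.6286
  imbalance: TP=8, FP=2+4=6, FN=1+0=1 → 16/23 = 0.6957
  bearing: TP=8, FP=6+0=6, FN=4+4=8 → 16/30 = 0.5333
Macro-F1 score = mean = (0.6286 + 0.6957 + 0.5333) / 3 = 0.619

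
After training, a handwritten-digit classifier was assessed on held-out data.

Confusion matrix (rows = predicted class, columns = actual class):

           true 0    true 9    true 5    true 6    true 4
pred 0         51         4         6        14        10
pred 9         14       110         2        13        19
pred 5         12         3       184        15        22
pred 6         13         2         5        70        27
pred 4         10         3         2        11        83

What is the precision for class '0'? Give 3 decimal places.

0.600

precision = TP/(TP+FP).
0: TP=51, FP=4+6+14+10=34 → 51/85 = 0.6000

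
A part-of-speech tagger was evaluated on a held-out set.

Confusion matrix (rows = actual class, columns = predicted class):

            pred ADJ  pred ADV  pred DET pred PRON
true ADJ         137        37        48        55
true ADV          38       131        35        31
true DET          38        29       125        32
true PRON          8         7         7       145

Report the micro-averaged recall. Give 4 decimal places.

0.5958

Micro-averaging pools counts across classes: ΣTP=538, ΣFP=365, ΣFN=365.
Micro-recall = TP/(TP+FN) on pooled counts = 0.5958 (equals overall accuracy in single-label multiclass).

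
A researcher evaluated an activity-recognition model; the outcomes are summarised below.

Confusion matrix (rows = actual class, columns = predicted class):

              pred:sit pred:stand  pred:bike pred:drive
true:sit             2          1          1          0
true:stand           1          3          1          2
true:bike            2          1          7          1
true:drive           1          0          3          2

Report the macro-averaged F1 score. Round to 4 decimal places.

Per-class F1 score (2·TP/(2·TP+FP+FN)):
  sit: TP=2, FP=1+2+1=4, FN=1+1+0=2 → 4/10 = 0.40000
  stand: TP=3, FP=1+1+0=2, FN=1+1+2=4 → 6/12 = 0.50000
  bike: TP=7, FP=1+1+3=5, FN=2+1+1=4 → 14/23 = 0.60870
  drive: TP=2, FP=0+2+1=3, FN=1+0+3=4 → 4/11 = 0.36364
Macro-F1 score = mean = (0.40000 + 0.50000 + 0.60870 + 0.36364) / 4 = 0.4681

0.4681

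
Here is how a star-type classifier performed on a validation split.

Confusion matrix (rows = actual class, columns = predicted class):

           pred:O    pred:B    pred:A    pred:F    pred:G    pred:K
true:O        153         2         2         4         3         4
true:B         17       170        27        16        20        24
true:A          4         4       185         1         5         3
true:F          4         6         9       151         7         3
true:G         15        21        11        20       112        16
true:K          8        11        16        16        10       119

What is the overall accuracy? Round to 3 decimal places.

Accuracy = trace / total = (153+170+185+151+112+119=890) / 1199 = 890/1199 = 0.742

0.742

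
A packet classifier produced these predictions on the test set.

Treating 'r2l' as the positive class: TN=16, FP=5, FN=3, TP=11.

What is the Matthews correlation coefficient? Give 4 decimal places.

0.5385

MCC = (TP·TN − FP·FN) / √((TP+FP)(TP+FN)(TN+FP)(TN+FN))
Numerator = 11·16 − 5·3 = 161
Denominator = √(16·14·21·19) = √89376 = 298.9582
MCC = 161 / 298.9582 = 0.5385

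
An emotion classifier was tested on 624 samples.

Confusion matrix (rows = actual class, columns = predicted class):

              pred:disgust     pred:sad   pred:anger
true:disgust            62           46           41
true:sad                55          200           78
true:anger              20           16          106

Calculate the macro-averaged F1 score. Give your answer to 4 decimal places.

0.5612

Per-class F1 score (2·TP/(2·TP+FP+FN)):
  disgust: TP=62, FP=55+20=75, FN=46+41=87 → 124/286 = 0.43357
  sad: TP=200, FP=46+16=62, FN=55+78=133 → 400/595 = 0.67227
  anger: TP=106, FP=41+78=119, FN=20+16=36 → 212/367 = 0.57766
Macro-F1 score = mean = (0.43357 + 0.67227 + 0.57766) / 3 = 0.5612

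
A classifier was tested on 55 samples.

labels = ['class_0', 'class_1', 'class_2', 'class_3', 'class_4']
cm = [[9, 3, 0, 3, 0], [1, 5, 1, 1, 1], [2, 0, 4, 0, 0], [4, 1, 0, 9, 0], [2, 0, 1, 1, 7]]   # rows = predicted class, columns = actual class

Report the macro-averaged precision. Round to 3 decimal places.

0.620

Per-class precision (TP/(TP+FP)):
  class_0: TP=9, FP=3+0+3+0=6 → 9/15 = 0.6000
  class_1: TP=5, FP=1+1+1+1=4 → 5/9 = 0.5556
  class_2: TP=4, FP=2+0+0+0=2 → 4/6 = 0.6667
  class_3: TP=9, FP=4+1+0+0=5 → 9/14 = 0.6429
  class_4: TP=7, FP=2+0+1+1=4 → 7/11 = 0.6364
Macro-precision = mean = (0.6000 + 0.5556 + 0.6667 + 0.6429 + 0.6364) / 5 = 0.620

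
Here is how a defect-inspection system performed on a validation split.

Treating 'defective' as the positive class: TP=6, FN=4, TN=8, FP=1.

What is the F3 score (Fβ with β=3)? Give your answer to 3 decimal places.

0.619

Fβ = (1+β²)·TP / ((1+β²)·TP + β²·FN + FP), with β²=9
= 10·6 / (10·6 + 9·4 + 1) = 0.619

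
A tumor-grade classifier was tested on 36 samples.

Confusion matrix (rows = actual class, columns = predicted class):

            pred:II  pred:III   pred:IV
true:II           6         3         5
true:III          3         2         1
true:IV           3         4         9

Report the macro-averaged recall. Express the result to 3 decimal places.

0.441

Per-class recall (TP/(TP+FN)):
  II: TP=6, FN=3+5=8 → 6/14 = 0.4286
  III: TP=2, FN=3+1=4 → 2/6 = 0.3333
  IV: TP=9, FN=3+4=7 → 9/16 = 0.5625
Macro-recall = mean = (0.4286 + 0.3333 + 0.5625) / 3 = 0.441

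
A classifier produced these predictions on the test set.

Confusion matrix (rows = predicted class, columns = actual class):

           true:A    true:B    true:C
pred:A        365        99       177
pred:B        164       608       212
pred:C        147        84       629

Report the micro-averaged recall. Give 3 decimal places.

Micro-averaging pools counts across classes: ΣTP=1602, ΣFP=883, ΣFN=883.
Micro-recall = TP/(TP+FN) on pooled counts = 0.645 (equals overall accuracy in single-label multiclass).

0.645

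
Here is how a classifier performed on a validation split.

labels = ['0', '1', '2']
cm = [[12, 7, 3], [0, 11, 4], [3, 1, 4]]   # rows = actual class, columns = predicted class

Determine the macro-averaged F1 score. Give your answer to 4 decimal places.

0.5723

Per-class F1 score (2·TP/(2·TP+FP+FN)):
  0: TP=12, FP=0+3=3, FN=7+3=10 → 24/37 = 0.64865
  1: TP=11, FP=7+1=8, FN=0+4=4 → 22/34 = 0.64706
  2: TP=4, FP=3+4=7, FN=3+1=4 → 8/19 = 0.42105
Macro-F1 score = mean = (0.64865 + 0.64706 + 0.42105) / 3 = 0.5723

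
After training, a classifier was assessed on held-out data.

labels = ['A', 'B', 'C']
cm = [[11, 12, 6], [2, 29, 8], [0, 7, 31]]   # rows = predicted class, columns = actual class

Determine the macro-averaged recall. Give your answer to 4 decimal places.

0.7131

Per-class recall (TP/(TP+FN)):
  A: TP=11, FN=2+0=2 → 11/13 = 0.84615
  B: TP=29, FN=12+7=19 → 29/48 = 0.60417
  C: TP=31, FN=6+8=14 → 31/45 = 0.68889
Macro-recall = mean = (0.84615 + 0.60417 + 0.68889) / 3 = 0.7131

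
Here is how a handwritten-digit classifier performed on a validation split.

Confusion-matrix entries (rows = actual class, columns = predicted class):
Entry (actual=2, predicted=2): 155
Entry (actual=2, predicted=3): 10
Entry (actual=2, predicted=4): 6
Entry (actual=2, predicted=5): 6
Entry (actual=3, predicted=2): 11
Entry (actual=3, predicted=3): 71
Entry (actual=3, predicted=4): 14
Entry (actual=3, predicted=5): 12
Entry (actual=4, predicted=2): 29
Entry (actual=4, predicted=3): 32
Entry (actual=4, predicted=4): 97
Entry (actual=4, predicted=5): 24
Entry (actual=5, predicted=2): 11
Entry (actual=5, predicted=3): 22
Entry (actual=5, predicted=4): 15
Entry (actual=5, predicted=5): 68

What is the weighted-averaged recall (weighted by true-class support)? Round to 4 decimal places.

Per-class recall (TP/(TP+FN)):
  2: TP=155, FN=10+6+6=22 → 155/177 = 0.87571
  3: TP=71, FN=11+14+12=37 → 71/108 = 0.65741
  4: TP=97, FN=29+32+24=85 → 97/182 = 0.53297
  5: TP=68, FN=11+22+15=48 → 68/116 = 0.58621
Weighted-recall = Σ (supportᵢ/N)·recallᵢ with N=583: (177/583)·0.87571 + (108/583)·0.65741 + (182/583)·0.53297 + (116/583)·0.58621 = 0.6707

0.6707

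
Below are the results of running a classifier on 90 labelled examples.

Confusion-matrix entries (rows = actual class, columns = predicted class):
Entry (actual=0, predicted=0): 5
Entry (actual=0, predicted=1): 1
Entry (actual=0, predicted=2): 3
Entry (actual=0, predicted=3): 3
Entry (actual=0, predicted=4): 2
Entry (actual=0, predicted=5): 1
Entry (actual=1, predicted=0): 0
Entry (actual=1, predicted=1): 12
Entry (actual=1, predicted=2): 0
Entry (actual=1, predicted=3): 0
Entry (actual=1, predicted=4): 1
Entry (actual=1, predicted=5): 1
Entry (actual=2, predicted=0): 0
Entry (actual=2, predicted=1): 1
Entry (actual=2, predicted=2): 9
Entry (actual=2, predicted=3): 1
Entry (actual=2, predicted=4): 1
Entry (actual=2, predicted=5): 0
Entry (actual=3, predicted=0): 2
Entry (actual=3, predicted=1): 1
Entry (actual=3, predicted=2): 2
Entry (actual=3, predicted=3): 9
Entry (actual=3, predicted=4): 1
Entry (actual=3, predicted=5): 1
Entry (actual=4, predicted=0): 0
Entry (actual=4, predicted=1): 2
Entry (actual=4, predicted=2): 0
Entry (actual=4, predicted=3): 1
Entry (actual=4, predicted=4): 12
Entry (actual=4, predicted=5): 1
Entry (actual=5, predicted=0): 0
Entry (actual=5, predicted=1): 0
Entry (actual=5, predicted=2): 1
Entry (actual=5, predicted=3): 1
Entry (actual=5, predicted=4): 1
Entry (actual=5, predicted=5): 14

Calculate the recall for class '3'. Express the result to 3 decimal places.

0.563

Treat '3' as positive and all other classes as negative.
recall = TP/(TP+FN).
3: TP=9, FN=2+1+2+1+1=7 → 9/16 = 0.5625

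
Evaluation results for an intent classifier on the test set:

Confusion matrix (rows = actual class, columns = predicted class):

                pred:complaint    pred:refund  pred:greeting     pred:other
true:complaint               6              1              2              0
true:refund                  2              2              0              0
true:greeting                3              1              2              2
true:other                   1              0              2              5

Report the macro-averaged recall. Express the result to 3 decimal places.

0.510

Per-class recall (TP/(TP+FN)):
  complaint: TP=6, FN=1+2+0=3 → 6/9 = 0.6667
  refund: TP=2, FN=2+0+0=2 → 2/4 = 0.5000
  greeting: TP=2, FN=3+1+2=6 → 2/8 = 0.2500
  other: TP=5, FN=1+0+2=3 → 5/8 = 0.6250
Macro-recall = mean = (0.6667 + 0.5000 + 0.2500 + 0.6250) / 4 = 0.510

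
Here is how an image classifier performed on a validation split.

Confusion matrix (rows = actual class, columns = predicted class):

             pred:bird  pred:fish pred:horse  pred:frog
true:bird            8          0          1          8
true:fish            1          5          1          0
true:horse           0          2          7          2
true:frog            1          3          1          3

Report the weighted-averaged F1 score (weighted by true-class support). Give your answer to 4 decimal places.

Per-class F1 score (2·TP/(2·TP+FP+FN)):
  bird: TP=8, FP=1+0+1=2, FN=0+1+8=9 → 16/27 = 0.59259
  fish: TP=5, FP=0+2+3=5, FN=1+1+0=2 → 10/17 = 0.58824
  horse: TP=7, FP=1+1+1=3, FN=0+2+2=4 → 14/21 = 0.66667
  frog: TP=3, FP=8+0+2=10, FN=1+3+1=5 → 6/21 = 0.28571
Weighted-F1 score = Σ (supportᵢ/N)·F1 scoreᵢ with N=43: (17/43)·0.59259 + (7/43)·0.58824 + (11/43)·0.66667 + (8/43)·0.28571 = 0.5537

0.5537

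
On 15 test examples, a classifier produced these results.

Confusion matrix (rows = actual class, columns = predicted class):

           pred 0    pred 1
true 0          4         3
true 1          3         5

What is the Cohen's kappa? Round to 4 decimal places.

Observed agreement pₒ = trace/N = 9/15 = 0.60000
Expected agreement pₑ = Σ (rowᵢ·colᵢ)/N² = (7·7 + 8·8)/15² = 0.50222
κ = (pₒ − pₑ)/(1 − pₑ) = (0.60000 − 0.50222)/(1 − 0.50222) = 0.1964

0.1964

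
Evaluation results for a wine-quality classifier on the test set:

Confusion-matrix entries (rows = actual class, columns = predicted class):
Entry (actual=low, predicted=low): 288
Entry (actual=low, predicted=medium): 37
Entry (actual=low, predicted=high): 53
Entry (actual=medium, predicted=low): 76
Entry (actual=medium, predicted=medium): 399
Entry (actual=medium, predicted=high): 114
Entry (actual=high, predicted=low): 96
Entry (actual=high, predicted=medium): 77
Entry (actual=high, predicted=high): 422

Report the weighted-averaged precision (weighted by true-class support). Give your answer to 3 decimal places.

0.718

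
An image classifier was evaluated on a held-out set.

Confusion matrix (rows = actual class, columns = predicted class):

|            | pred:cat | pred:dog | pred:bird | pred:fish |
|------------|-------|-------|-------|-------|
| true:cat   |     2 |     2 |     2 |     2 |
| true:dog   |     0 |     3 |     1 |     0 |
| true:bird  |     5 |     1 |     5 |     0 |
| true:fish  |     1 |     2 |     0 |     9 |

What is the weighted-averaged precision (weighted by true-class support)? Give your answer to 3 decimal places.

0.577

Per-class precision (TP/(TP+FP)):
  cat: TP=2, FP=0+5+1=6 → 2/8 = 0.2500
  dog: TP=3, FP=2+1+2=5 → 3/8 = 0.3750
  bird: TP=5, FP=2+1+0=3 → 5/8 = 0.6250
  fish: TP=9, FP=2+0+0=2 → 9/11 = 0.8182
Weighted-precision = Σ (supportᵢ/N)·precisionᵢ with N=35: (8/35)·0.2500 + (4/35)·0.3750 + (11/35)·0.6250 + (12/35)·0.8182 = 0.577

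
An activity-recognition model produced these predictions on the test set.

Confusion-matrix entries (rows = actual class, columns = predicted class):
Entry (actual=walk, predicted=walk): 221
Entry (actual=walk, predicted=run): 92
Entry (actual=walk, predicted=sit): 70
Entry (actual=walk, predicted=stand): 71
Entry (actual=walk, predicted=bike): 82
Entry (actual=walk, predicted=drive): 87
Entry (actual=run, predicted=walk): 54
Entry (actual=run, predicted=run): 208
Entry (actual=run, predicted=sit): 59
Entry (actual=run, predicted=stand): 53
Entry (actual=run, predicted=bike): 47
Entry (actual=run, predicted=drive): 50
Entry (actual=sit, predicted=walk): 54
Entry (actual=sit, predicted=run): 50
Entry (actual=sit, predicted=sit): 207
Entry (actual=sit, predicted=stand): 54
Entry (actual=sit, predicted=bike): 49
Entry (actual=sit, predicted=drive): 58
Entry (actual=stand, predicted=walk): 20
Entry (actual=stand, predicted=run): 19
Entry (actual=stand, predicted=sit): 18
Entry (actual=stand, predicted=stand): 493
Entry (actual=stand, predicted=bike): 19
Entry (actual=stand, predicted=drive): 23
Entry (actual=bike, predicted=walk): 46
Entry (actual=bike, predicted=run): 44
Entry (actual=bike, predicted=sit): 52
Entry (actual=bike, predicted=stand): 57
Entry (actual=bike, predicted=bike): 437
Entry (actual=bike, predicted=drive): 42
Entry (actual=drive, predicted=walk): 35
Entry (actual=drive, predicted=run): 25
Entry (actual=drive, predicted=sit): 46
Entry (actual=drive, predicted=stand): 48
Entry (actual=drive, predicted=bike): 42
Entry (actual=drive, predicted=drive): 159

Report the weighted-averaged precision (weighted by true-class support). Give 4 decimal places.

Per-class precision (TP/(TP+FP)):
  walk: TP=221, FP=54+54+20+46+35=209 → 221/430 = 0.51395
  run: TP=208, FP=92+50+19+44+25=230 → 208/438 = 0.47489
  sit: TP=207, FP=70+59+18+52+46=245 → 207/452 = 0.45796
  stand: TP=493, FP=71+53+54+57+48=283 → 493/776 = 0.63531
  bike: TP=437, FP=82+47+49+19+42=239 → 437/676 = 0.64645
  drive: TP=159, FP=87+50+58+23+42=260 → 159/419 = 0.37947
Weighted-precision = Σ (supportᵢ/N)·precisionᵢ with N=3191: (623/3191)·0.51395 + (471/3191)·0.47489 + (472/3191)·0.45796 + (592/3191)·0.63531 + (678/3191)·0.64645 + (355/3191)·0.37947 = 0.5356

0.5356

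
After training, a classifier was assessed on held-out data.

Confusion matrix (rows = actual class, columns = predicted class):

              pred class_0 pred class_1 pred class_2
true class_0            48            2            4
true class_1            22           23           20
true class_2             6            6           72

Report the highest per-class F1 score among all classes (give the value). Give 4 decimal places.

0.8000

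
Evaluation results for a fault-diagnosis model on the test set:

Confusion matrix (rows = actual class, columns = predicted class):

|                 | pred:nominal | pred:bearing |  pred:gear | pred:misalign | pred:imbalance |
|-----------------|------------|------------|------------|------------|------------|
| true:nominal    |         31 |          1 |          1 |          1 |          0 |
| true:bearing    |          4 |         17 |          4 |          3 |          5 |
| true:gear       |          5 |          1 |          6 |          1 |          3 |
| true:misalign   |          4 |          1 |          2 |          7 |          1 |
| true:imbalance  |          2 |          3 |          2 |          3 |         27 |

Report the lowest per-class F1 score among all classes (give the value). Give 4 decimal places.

0.3871

Per-class F1 score (2·TP/(2·TP+FP+FN)):
  nominal: TP=31, FP=4+5+4+2=15, FN=1+1+1+0=3 → 62/80 = 0.77500
  bearing: TP=17, FP=1+1+1+3=6, FN=4+4+3+5=16 → 34/56 = 0.60714
  gear: TP=6, FP=1+4+2+2=9, FN=5+1+1+3=10 → 12/31 = 0.38710
  misalign: TP=7, FP=1+3+1+3=8, FN=4+1+2+1=8 → 14/30 = 0.46667
  imbalance: TP=27, FP=0+5+3+1=9, FN=2+3+2+3=10 → 54/73 = 0.73973
Lowest is class 'gear' with F1 score = 0.3871.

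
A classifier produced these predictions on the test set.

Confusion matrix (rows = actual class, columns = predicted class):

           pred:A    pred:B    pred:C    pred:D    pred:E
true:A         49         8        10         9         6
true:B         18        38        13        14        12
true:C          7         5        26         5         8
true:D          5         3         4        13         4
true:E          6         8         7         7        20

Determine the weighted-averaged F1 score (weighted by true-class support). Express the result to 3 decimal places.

0.483

Per-class F1 score (2·TP/(2·TP+FP+FN)):
  A: TP=49, FP=18+7+5+6=36, FN=8+10+9+6=33 → 98/167 = 0.5868
  B: TP=38, FP=8+5+3+8=24, FN=18+13+14+12=57 → 76/157 = 0.4841
  C: TP=26, FP=10+13+4+7=34, FN=7+5+5+8=25 → 52/111 = 0.4685
  D: TP=13, FP=9+14+5+7=35, FN=5+3+4+4=16 → 26/77 = 0.3377
  E: TP=20, FP=6+12+8+4=30, FN=6+8+7+7=28 → 40/98 = 0.4082
Weighted-F1 score = Σ (supportᵢ/N)·F1 scoreᵢ with N=305: (82/305)·0.5868 + (95/305)·0.4841 + (51/305)·0.4685 + (29/305)·0.3377 + (48/305)·0.4082 = 0.483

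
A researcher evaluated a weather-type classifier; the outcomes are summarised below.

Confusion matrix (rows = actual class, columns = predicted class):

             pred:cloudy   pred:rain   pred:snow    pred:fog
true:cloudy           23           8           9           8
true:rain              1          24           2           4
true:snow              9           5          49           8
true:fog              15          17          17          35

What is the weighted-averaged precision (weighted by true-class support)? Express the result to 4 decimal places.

0.5787

Per-class precision (TP/(TP+FP)):
  cloudy: TP=23, FP=1+9+15=25 → 23/48 = 0.47917
  rain: TP=24, FP=8+5+17=30 → 24/54 = 0.44444
  snow: TP=49, FP=9+2+17=28 → 49/77 = 0.63636
  fog: TP=35, FP=8+4+8=20 → 35/55 = 0.63636
Weighted-precision = Σ (supportᵢ/N)·precisionᵢ with N=234: (48/234)·0.47917 + (31/234)·0.44444 + (71/234)·0.63636 + (84/234)·0.63636 = 0.5787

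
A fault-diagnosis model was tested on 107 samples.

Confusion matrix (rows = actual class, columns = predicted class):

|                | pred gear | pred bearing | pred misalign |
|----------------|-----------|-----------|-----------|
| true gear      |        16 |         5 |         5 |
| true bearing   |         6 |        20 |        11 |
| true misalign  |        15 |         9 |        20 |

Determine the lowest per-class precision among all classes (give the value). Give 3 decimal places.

0.432

Per-class precision (TP/(TP+FP)):
  gear: TP=16, FP=6+15=21 → 16/37 = 0.4324
  bearing: TP=20, FP=5+9=14 → 20/34 = 0.5882
  misalign: TP=20, FP=5+11=16 → 20/36 = 0.5556
Lowest is class 'gear' with precision = 0.432.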